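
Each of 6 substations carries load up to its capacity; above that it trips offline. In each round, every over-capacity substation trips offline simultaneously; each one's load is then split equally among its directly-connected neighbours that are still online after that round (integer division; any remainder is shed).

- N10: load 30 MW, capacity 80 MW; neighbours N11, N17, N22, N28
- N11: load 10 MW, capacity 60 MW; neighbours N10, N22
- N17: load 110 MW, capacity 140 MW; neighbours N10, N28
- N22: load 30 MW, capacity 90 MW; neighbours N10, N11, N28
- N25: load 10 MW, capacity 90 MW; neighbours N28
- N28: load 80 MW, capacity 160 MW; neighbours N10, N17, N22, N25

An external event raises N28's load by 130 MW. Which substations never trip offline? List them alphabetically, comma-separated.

N25

Round 1 — N28 at 210 > 160. N28 trips offline.
  N28 sheds 210 MW to N10, N17, N22, N25: 52 each (2 lost).
    N10: 30+52 = 82 > 80
    N17: 110+52 = 162 > 140
    N22: 30+52 = 82 ≤ 90
    N25: 10+52 = 62 ≤ 90
Round 2 — N10, N17 trip offline.
  N10 sheds 82 MW to N11, N22: 41 each.
    N11: 10+41 = 51 ≤ 60
    N22: 82+41 = 123 > 90
  N17 sheds 162 MW: no online neighbours, lost.
Round 3 — N22 trips offline.
  N22 sheds 123 MW to N11: 123 each.
    N11: 51+123 = 174 > 60
Round 4 — N11 trips offline.
  N11 sheds 174 MW: no online neighbours, lost.
No further trips.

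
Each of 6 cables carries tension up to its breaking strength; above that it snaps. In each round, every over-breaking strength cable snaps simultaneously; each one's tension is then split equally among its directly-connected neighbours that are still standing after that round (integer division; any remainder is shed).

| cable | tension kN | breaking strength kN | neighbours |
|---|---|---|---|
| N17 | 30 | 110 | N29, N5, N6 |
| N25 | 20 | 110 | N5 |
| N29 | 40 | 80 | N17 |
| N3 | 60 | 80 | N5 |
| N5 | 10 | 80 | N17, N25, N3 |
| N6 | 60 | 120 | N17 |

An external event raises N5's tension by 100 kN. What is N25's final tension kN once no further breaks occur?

Round 1 — N5 at 110 > 80. N5 snaps.
  N5 sheds 110 kN to N17, N25, N3: 36 each (2 lost).
    N17: 30+36 = 66 ≤ 110
    N25: 20+36 = 56 ≤ 110
    N3: 60+36 = 96 > 80
Round 2 — N3 snaps.
  N3 sheds 96 kN: no online neighbours, lost.
No further breaks.

56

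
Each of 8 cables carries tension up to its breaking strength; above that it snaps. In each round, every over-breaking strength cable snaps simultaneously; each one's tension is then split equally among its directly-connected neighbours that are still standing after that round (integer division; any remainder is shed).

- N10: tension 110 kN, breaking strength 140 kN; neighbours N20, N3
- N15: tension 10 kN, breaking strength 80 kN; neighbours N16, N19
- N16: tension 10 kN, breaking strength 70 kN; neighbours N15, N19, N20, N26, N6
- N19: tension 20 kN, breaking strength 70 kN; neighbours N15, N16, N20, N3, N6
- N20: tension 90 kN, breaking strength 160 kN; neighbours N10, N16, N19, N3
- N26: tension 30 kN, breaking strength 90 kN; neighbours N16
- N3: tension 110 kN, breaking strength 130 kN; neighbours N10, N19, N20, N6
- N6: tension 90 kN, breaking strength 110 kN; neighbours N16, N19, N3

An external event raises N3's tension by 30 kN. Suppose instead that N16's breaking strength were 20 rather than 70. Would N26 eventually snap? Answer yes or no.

no

With N16's breaking strength at 20:
Round 1 — N3 at 140 > 130. N3 snaps.
  N3 sheds 140 kN to N10, N19, N20, N6: 35 each.
    N10: 110+35 = 145 > 140
    N19: 20+35 = 55 ≤ 70
    N20: 90+35 = 125 ≤ 160
    N6: 90+35 = 125 > 110
Round 2 — N10, N6 snap.
  N10 sheds 145 kN to N20: 145 each.
    N20: 125+145 = 270 > 160
  N6 sheds 125 kN to N16, N19: 62 each (1 lost).
    N16: 10+62 = 72 > 20
    N19: 55+62 = 117 > 70
Round 3 — N16, N19, N20 snap.
  N16 sheds 72 kN to N15, N26: 36 each.
    N15: 10+36 = 46 ≤ 80
    N26: 30+36 = 66 ≤ 90
  N19 sheds 117 kN to N15: 117 each.
    N15: 46+117 = 163 > 80
  N20 sheds 270 kN: no online neighbours, lost.
Round 4 — N15 snaps.
  N15 sheds 163 kN: no online neighbours, lost.
No further breaks.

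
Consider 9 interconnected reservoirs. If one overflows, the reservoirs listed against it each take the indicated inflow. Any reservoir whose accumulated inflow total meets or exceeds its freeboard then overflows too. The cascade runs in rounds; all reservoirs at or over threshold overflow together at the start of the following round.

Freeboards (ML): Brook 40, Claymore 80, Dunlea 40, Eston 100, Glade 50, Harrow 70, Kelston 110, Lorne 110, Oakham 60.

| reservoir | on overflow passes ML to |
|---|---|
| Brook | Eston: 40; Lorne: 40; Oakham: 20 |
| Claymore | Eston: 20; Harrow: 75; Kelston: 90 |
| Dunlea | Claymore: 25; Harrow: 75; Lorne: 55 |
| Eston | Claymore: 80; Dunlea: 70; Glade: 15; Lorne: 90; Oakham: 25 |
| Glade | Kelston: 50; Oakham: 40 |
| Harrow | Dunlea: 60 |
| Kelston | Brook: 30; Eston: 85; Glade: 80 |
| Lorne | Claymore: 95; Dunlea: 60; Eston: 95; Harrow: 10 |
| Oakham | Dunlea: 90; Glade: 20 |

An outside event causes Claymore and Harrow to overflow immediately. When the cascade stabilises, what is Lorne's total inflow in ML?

Round 1 — Claymore, Harrow overflow (initial).
  Dunlea: +60 → 60 ≥ 40
  Eston: +20 → 20 < 100
  Kelston: +90 → 90 < 110
Round 2 — Dunlea overflows.
  Lorne: +55 → 55 < 110
No further overflows.

55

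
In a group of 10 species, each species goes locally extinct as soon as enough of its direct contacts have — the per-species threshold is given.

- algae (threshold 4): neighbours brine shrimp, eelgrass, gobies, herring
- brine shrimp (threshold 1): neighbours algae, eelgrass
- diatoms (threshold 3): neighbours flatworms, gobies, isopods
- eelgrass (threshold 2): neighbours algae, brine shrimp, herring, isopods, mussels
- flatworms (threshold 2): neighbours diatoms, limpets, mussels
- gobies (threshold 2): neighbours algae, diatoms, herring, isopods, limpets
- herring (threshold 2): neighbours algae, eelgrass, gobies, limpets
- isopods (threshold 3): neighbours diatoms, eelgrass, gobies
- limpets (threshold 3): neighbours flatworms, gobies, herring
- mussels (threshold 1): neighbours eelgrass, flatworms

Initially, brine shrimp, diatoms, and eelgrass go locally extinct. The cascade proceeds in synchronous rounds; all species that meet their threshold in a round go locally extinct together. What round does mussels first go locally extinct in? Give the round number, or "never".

2

Round 1 — brine shrimp, diatoms, eelgrass go locally extinct (initial).
Round 2 — checking thresholds:
  algae: 2 of 4 neighbours < 4, holds.
  flatworms: 1 of 3 neighbours < 2, holds.
  gobies: 1 of 5 neighbours < 2, holds.
  herring: 1 of 4 neighbours < 2, holds.
  isopods: 2 of 3 neighbours < 3, holds.
  mussels: 1 of 2 neighbours ≥ 1, goes locally extinct.
Round 3 — checking thresholds:
  algae: 2 of 4 neighbours < 4, holds.
  flatworms: 2 of 3 neighbours ≥ 2, goes locally extinct.
  gobies: 1 of 5 neighbours < 2, holds.
  herring: 1 of 4 neighbours < 2, holds.
  isopods: 2 of 3 neighbours < 3, holds.
Round 4 — no new extinctions; cascade stops.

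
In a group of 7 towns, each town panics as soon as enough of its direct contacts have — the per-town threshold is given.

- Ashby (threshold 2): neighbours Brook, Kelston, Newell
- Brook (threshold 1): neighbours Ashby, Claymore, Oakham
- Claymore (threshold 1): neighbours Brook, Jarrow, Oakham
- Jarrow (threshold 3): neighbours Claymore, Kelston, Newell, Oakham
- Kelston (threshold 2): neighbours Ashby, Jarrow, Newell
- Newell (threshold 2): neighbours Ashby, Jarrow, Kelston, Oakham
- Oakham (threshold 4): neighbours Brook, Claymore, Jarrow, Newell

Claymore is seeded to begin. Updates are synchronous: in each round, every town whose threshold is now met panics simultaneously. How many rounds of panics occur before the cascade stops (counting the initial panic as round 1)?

Round 1 — Claymore panics (initial).
Round 2 — checking thresholds:
  Brook: 1 of 3 neighbours ≥ 1, panics.
  Jarrow: 1 of 4 neighbours < 3, below threshold.
  Oakham: 1 of 4 neighbours < 4, below threshold.
Round 3 — no new panics; cascade stops.

2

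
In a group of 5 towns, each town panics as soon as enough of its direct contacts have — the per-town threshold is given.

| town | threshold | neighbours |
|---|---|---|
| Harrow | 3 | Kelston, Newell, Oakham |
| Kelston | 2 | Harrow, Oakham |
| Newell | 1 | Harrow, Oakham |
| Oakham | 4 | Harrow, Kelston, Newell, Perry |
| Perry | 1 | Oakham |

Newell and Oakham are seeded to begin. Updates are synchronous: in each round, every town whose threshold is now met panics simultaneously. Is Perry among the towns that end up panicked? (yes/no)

yes

Round 1 — Newell, Oakham panic (initial).
Round 2 — checking thresholds:
  Harrow: 2 of 3 neighbours < 3, below threshold.
  Kelston: 1 of 2 neighbours < 2, below threshold.
  Perry: 1 of 1 neighbours ≥ 1, panics.
Round 3 — no new panics; cascade stops.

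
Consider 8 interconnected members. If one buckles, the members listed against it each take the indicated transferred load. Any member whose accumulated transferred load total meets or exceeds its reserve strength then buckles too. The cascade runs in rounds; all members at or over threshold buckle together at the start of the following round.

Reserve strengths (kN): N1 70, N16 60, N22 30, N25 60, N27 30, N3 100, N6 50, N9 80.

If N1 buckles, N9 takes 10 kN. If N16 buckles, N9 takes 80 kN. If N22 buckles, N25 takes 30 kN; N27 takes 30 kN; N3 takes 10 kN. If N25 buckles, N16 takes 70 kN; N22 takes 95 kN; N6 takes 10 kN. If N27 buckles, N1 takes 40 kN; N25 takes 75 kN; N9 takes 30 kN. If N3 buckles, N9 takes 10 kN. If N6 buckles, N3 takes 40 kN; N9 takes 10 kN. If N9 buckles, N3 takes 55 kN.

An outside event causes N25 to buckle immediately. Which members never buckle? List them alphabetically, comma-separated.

N1, N3, N6

Round 1 — N25 buckles (initial).
  N16: +70 → 70 ≥ 60
  N22: +95 → 95 ≥ 30
  N6: +10 → 10 < 50
Round 2 — N16, N22 buckle.
  N27: +30 → 30 ≥ 30
  N3: +10 → 10 < 100
  N9: +80 → 80 ≥ 80
Round 3 — N27, N9 buckle.
  N1: +40 → 40 < 70
  N3: +55 → 65 < 100
No further bucklings.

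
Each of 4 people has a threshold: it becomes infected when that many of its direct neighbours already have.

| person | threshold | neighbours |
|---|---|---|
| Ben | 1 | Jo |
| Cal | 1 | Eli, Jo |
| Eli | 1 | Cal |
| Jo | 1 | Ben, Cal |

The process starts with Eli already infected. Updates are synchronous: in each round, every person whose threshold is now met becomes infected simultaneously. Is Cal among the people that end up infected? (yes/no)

yes

Round 1 — Eli becomes infected (initial).
Round 2 — checking thresholds:
  Cal: 1 of 2 neighbours ≥ 1, becomes infected.
Round 3 — checking thresholds:
  Jo: 1 of 2 neighbours ≥ 1, becomes infected.
Round 4 — checking thresholds:
  Ben: 1 of 1 neighbours ≥ 1, becomes infected.
Round 5 — no new infections; cascade stops.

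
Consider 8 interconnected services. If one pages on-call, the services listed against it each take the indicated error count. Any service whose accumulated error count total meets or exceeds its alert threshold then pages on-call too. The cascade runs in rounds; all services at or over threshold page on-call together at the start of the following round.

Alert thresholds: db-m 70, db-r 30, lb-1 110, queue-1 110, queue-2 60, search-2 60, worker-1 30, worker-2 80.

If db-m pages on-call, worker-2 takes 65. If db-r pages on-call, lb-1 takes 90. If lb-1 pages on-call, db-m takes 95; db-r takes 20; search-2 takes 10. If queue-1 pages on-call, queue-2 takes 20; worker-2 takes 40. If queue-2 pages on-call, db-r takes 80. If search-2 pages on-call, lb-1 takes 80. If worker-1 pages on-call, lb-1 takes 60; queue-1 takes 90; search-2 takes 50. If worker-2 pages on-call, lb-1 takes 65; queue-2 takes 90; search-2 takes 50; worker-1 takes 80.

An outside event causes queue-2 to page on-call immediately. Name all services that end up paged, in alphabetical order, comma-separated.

db-r, queue-2

Round 1 — queue-2 pages on-call (initial).
  db-r: +80 → 80 ≥ 30
Round 2 — db-r pages on-call.
  lb-1: +90 → 90 < 110
No further pages.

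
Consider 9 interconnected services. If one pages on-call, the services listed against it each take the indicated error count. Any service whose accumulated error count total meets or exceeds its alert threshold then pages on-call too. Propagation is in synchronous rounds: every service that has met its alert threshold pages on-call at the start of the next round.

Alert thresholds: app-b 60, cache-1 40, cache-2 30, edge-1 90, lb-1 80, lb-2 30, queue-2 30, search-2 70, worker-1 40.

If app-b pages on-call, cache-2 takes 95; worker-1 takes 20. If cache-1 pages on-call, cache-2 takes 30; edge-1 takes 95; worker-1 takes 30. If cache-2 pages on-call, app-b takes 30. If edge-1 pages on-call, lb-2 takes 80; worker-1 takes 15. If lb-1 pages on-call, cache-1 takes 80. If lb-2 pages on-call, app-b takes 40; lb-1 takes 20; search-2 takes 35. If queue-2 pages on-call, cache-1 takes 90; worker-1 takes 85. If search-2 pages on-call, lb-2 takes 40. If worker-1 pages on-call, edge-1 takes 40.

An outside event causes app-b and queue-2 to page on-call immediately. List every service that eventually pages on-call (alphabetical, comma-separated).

app-b, cache-1, cache-2, edge-1, lb-2, queue-2, worker-1

Round 1 — app-b, queue-2 page on-call (initial).
  cache-1: +90 → 90 ≥ 40
  cache-2: +95 → 95 ≥ 30
  worker-1: +20+85 → 105 ≥ 40
Round 2 — cache-1, cache-2, worker-1 page on-call.
  edge-1: +95+40 → 135 ≥ 90
Round 3 — edge-1 pages on-call.
  lb-2: +80 → 80 ≥ 30
Round 4 — lb-2 pages on-call.
  lb-1: +20 → 20 < 80
  search-2: +35 → 35 < 70
No further pages.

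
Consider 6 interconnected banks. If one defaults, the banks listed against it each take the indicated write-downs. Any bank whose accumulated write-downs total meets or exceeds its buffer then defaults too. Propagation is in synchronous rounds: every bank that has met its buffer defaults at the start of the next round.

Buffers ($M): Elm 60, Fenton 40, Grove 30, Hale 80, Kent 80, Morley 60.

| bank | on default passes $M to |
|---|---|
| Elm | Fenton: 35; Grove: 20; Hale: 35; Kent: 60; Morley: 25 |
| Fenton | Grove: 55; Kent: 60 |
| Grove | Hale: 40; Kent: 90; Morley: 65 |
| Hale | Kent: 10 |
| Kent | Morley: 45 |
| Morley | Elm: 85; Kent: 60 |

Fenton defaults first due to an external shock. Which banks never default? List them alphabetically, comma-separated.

Hale

Round 1 — Fenton defaults (initial).
  Grove: +55 → 55 ≥ 30
  Kent: +60 → 60 < 80
Round 2 — Grove defaults.
  Hale: +40 → 40 < 80
  Kent: +90 → 150 ≥ 80
  Morley: +65 → 65 ≥ 60
Round 3 — Kent, Morley default.
  Elm: +85 → 85 ≥ 60
Round 4 — Elm defaults.
  Hale: +35 → 75 < 80
No further defaults.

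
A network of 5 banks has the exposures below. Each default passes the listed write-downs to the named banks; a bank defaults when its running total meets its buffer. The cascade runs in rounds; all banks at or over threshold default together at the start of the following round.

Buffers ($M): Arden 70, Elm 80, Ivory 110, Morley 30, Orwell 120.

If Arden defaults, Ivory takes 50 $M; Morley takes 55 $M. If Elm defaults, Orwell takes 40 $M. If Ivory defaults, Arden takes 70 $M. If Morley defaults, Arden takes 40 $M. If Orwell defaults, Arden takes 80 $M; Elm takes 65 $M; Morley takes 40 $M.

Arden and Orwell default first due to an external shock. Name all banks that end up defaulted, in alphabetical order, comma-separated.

Round 1 — Arden, Orwell default (initial).
  Elm: +65 → 65 < 80
  Ivory: +50 → 50 < 110
  Morley: +55+40 → 95 ≥ 30
Round 2 — Morley defaults.
No further defaults.

Arden, Morley, Orwell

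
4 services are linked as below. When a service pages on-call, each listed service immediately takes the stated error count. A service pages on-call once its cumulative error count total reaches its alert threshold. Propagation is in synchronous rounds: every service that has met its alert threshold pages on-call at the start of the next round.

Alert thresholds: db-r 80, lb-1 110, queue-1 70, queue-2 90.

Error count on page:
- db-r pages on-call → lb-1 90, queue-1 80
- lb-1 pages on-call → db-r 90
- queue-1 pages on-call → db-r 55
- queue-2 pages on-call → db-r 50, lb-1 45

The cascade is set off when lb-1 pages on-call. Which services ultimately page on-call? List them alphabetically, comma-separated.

Round 1 — lb-1 pages on-call (initial).
  db-r: +90 → 90 ≥ 80
Round 2 — db-r pages on-call.
  queue-1: +80 → 80 ≥ 70
Round 3 — queue-1 pages on-call.
No further pages.

db-r, lb-1, queue-1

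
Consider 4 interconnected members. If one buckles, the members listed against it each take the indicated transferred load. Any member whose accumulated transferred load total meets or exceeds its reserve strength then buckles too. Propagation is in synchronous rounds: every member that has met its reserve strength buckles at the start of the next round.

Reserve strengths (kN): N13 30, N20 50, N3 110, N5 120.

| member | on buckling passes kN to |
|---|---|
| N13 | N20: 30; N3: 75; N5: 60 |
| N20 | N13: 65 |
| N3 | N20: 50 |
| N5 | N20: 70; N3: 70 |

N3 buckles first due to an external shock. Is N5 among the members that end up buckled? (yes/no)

Round 1 — N3 buckles (initial).
  N20: +50 → 50 ≥ 50
Round 2 — N20 buckles.
  N13: +65 → 65 ≥ 30
Round 3 — N13 buckles.
  N5: +60 → 60 < 120
No further bucklings.

no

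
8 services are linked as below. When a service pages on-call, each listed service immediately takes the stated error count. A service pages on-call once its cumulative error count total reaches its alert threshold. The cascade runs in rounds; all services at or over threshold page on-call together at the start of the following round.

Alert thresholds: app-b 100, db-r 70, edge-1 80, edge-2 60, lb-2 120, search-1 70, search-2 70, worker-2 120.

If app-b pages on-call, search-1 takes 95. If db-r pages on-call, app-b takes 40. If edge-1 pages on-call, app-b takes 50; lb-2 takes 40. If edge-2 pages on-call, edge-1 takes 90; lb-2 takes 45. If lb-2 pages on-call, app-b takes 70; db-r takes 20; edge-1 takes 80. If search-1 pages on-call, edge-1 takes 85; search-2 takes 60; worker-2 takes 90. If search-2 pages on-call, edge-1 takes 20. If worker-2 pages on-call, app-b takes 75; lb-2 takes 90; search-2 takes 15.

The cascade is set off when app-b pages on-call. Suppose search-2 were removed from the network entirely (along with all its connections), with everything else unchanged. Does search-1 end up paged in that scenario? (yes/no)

yes

With search-2 removed:
Round 1 — app-b pages on-call (initial).
  search-1: +95 → 95 ≥ 70
Round 2 — search-1 pages on-call.
  edge-1: +85 → 85 ≥ 80
  worker-2: +90 → 90 < 120
Round 3 — edge-1 pages on-call.
  lb-2: +40 → 40 < 120
No further pages.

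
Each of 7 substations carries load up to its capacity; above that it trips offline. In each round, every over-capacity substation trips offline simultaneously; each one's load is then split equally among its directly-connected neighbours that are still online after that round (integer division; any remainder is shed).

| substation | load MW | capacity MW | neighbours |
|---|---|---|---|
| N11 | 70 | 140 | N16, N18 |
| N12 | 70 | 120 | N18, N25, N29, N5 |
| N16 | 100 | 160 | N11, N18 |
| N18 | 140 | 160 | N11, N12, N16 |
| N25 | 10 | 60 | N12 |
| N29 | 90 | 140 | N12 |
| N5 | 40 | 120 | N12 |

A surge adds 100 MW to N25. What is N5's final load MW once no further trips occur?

Round 1 — N25 at 110 > 60. N25 trips offline.
  N25 sheds 110 MW to N12: 110 each.
    N12: 70+110 = 180 > 120
Round 2 — N12 trips offline.
  N12 sheds 180 MW to N18, N29, N5: 60 each.
    N18: 140+60 = 200 > 160
    N29: 90+60 = 150 > 140
    N5: 40+60 = 100 ≤ 120
Round 3 — N18, N29 trip offline.
  N18 sheds 200 MW to N11, N16: 100 each.
    N11: 70+100 = 170 > 140
    N16: 100+100 = 200 > 160
  N29 sheds 150 MW: no online neighbours, lost.
Round 4 — N11, N16 trip offline.
  N11 sheds 170 MW: no online neighbours, lost.
  N16 sheds 200 MW: no online neighbours, lost.
No further trips.

100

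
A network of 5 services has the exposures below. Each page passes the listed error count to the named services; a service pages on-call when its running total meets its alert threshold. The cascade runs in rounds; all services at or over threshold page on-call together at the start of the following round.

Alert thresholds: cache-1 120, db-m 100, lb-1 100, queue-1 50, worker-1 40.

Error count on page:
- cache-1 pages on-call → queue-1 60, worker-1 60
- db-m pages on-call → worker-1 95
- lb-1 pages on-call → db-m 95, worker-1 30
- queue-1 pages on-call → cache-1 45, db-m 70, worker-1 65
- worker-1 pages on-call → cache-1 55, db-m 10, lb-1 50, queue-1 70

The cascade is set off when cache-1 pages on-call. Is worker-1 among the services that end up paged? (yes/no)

yes

Round 1 — cache-1 pages on-call (initial).
  queue-1: +60 → 60 ≥ 50
  worker-1: +60 → 60 ≥ 40
Round 2 — queue-1, worker-1 page on-call.
  db-m: +70+10 → 80 < 100
  lb-1: +50 → 50 < 100
No further pages.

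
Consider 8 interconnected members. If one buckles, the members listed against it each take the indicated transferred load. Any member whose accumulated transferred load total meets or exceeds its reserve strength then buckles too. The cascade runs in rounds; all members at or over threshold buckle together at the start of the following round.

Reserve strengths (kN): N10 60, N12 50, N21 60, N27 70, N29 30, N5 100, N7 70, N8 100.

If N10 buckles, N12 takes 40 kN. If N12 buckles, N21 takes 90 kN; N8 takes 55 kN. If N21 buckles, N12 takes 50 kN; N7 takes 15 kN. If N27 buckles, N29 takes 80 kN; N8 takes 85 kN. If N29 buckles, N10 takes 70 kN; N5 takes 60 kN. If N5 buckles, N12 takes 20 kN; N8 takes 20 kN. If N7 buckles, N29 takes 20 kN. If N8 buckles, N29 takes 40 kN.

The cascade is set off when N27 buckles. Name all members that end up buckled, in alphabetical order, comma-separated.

N10, N27, N29

Round 1 — N27 buckles (initial).
  N29: +80 → 80 ≥ 30
  N8: +85 → 85 < 100
Round 2 — N29 buckles.
  N10: +70 → 70 ≥ 60
  N5: +60 → 60 < 100
Round 3 — N10 buckles.
  N12: +40 → 40 < 50
No further bucklings.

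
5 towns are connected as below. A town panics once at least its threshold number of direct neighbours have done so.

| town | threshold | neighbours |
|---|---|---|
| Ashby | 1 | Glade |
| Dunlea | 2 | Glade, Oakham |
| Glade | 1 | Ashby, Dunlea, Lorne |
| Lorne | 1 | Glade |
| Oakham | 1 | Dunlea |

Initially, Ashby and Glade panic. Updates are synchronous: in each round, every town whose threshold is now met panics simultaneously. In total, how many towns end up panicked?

Round 1 — Ashby, Glade panic (initial).
Round 2 — checking thresholds:
  Dunlea: 1 of 2 neighbours < 2, below threshold.
  Lorne: 1 of 1 neighbours ≥ 1, panics.
Round 3 — no new panics; cascade stops.

3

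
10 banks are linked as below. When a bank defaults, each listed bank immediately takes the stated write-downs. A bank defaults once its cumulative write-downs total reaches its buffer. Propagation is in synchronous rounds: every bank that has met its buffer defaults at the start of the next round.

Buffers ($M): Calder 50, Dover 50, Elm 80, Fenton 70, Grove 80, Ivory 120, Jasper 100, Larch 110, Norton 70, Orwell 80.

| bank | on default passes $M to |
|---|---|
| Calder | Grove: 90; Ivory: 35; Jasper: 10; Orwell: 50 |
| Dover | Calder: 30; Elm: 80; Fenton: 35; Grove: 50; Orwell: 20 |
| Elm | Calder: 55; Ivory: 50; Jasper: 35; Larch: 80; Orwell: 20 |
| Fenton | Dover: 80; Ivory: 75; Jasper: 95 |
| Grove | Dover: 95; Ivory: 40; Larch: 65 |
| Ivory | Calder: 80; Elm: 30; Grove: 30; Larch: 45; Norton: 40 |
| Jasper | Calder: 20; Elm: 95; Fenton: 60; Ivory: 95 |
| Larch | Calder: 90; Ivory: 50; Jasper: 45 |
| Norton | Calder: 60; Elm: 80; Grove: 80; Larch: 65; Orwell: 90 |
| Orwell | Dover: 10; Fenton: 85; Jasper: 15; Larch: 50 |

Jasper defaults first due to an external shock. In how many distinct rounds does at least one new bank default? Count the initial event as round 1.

Round 1 — Jasper defaults (initial).
  Calder: +20 → 20 < 50
  Elm: +95 → 95 ≥ 80
  Fenton: +60 → 60 < 70
  Ivory: +95 → 95 < 120
Round 2 — Elm defaults.
  Calder: +55 → 75 ≥ 50
  Ivory: +50 → 145 ≥ 120
  Larch: +80 → 80 < 110
  Orwell: +20 → 20 < 80
Round 3 — Calder, Ivory default.
  Grove: +90+30 → 120 ≥ 80
  Larch: +45 → 125 ≥ 110
  Norton: +40 → 40 < 70
  Orwell: +50 → 70 < 80
Round 4 — Grove, Larch default.
  Dover: +95 → 95 ≥ 50
Round 5 — Dover defaults.
  Fenton: +35 → 95 ≥ 70
  Orwell: +20 → 90 ≥ 80
Round 6 — Fenton, Orwell default.
No further defaults.

6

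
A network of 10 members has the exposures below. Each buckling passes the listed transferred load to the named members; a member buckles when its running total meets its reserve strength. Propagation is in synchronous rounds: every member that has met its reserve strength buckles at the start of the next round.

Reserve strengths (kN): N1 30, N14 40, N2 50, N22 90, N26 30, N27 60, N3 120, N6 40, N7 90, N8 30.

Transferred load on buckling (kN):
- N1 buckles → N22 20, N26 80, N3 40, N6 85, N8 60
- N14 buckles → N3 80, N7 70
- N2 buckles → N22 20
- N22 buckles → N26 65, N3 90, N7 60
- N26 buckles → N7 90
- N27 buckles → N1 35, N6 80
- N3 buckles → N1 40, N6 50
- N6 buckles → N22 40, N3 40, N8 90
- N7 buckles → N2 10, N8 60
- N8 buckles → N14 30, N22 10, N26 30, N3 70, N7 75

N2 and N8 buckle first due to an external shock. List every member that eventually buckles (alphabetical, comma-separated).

Round 1 — N2, N8 buckle (initial).
  N14: +30 → 30 < 40
  N22: +20+10 → 30 < 90
  N26: +30 → 30 ≥ 30
  N3: +70 → 70 < 120
  N7: +75 → 75 < 90
Round 2 — N26 buckles.
  N7: +90 → 165 ≥ 90
Round 3 — N7 buckles.
No further bucklings.

N2, N26, N7, N8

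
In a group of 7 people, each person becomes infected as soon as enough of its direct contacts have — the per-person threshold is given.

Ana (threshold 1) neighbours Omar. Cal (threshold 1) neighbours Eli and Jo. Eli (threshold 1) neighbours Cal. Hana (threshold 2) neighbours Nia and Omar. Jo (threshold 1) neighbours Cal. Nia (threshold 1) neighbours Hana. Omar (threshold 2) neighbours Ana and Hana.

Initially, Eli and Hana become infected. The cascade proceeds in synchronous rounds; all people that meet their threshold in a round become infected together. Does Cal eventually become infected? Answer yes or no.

yes

Round 1 — Eli, Hana become infected (initial).
Round 2 — checking thresholds:
  Cal: 1 of 2 neighbours ≥ 1, becomes infected.
  Nia: 1 of 1 neighbours ≥ 1, becomes infected.
  Omar: 1 of 2 neighbours < 2, below threshold.
Round 3 — checking thresholds:
  Jo: 1 of 1 neighbours ≥ 1, becomes infected.
  Omar: 1 of 2 neighbours < 2, below threshold.
Round 4 — no new infections; cascade stops.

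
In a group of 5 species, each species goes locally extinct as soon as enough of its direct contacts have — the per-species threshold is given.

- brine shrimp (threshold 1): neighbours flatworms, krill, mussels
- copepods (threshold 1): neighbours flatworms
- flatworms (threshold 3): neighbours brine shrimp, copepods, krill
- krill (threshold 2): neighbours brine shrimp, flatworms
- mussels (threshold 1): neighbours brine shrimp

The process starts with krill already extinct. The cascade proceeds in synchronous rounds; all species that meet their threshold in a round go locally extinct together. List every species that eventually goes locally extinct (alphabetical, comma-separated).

Round 1 — krill goes locally extinct (initial).
Round 2 — checking thresholds:
  brine shrimp: 1 of 3 neighbours ≥ 1, goes locally extinct.
  flatworms: 1 of 3 neighbours < 3, below threshold.
Round 3 — checking thresholds:
  flatworms: 2 of 3 neighbours < 3, below threshold.
  mussels: 1 of 1 neighbours ≥ 1, goes locally extinct.
Round 4 — no new extinctions; cascade stops.

brine shrimp, krill, mussels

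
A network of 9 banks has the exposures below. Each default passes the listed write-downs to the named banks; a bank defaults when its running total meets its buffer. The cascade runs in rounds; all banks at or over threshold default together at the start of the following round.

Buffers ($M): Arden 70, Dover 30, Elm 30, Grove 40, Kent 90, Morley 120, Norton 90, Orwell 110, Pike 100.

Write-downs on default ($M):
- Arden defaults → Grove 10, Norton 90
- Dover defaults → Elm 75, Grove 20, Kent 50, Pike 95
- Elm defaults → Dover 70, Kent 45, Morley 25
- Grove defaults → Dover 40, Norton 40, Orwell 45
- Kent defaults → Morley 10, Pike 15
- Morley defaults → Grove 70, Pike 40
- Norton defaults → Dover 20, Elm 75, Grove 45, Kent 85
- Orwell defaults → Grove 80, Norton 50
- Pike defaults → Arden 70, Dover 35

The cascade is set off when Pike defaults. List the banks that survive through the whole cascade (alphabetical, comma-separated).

Morley, Orwell

Round 1 — Pike defaults (initial).
  Arden: +70 → 70 ≥ 70
  Dover: +35 → 35 ≥ 30
Round 2 — Arden, Dover default.
  Elm: +75 → 75 ≥ 30
  Grove: +10+20 → 30 < 40
  Kent: +50 → 50 < 90
  Norton: +90 → 90 ≥ 90
Round 3 — Elm, Norton default.
  Grove: +45 → 75 ≥ 40
  Kent: +45+85 → 180 ≥ 90
  Morley: +25 → 25 < 120
Round 4 — Grove, Kent default.
  Morley: +10 → 35 < 120
  Orwell: +45 → 45 < 110
No further defaults.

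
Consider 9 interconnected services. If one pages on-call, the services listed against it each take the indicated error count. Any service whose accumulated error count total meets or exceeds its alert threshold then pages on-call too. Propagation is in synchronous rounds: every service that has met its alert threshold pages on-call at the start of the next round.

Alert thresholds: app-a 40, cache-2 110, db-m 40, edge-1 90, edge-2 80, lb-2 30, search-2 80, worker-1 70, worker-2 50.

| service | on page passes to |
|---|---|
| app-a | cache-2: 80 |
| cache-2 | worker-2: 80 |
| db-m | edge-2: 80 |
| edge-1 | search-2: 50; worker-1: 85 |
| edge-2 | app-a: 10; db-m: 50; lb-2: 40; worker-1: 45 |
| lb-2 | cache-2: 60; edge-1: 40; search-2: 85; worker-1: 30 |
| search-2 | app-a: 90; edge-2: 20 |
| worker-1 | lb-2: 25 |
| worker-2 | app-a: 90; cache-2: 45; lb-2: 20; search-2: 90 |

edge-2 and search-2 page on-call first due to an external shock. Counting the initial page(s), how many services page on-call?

Round 1 — edge-2, search-2 page on-call (initial).
  app-a: +10+90 → 100 ≥ 40
  db-m: +50 → 50 ≥ 40
  lb-2: +40 → 40 ≥ 30
  worker-1: +45 → 45 < 70
Round 2 — app-a, db-m, lb-2 page on-call.
  cache-2: +80+60 → 140 ≥ 110
  edge-1: +40 → 40 < 90
  worker-1: +30 → 75 ≥ 70
Round 3 — cache-2, worker-1 page on-call.
  worker-2: +80 → 80 ≥ 50
Round 4 — worker-2 pages on-call.
No further pages.

8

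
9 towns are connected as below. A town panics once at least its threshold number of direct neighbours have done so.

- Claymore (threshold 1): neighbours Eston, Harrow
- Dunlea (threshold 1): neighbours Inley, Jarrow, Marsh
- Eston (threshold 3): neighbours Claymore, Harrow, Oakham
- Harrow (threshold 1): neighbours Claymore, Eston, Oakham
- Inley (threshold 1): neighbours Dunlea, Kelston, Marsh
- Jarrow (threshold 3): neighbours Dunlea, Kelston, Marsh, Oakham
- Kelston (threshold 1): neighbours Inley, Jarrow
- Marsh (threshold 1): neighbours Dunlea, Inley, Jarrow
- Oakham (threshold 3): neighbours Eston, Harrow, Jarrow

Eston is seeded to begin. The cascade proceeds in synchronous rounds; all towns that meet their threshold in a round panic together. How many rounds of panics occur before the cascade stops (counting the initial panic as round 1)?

2

Round 1 — Eston panics (initial).
Round 2 — checking thresholds:
  Claymore: 1 of 2 neighbours ≥ 1, panics.
  Harrow: 1 of 3 neighbours ≥ 1, panics.
  Oakham: 1 of 3 neighbours < 3, holds.
Round 3 — no new panics; cascade stops.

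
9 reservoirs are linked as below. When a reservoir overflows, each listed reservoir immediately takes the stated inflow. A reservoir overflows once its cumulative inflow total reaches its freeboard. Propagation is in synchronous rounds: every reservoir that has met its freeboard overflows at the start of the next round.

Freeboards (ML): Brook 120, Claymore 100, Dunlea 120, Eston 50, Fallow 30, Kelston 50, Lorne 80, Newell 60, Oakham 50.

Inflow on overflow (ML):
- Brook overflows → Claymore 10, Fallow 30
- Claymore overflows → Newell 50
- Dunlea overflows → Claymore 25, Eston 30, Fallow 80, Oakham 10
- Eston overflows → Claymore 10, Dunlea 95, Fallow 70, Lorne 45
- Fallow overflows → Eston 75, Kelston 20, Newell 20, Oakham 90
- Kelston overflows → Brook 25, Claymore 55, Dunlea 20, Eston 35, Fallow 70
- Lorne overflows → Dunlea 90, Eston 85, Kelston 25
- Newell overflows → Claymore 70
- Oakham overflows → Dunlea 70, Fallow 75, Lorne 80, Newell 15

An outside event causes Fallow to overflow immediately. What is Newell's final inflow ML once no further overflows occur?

Round 1 — Fallow overflows (initial).
  Eston: +75 → 75 ≥ 50
  Kelston: +20 → 20 < 50
  Newell: +20 → 20 < 60
  Oakham: +90 → 90 ≥ 50
Round 2 — Eston, Oakham overflow.
  Claymore: +10 → 10 < 100
  Dunlea: +95+70 → 165 ≥ 120
  Lorne: +45+80 → 125 ≥ 80
  Newell: +15 → 35 < 60
Round 3 — Dunlea, Lorne overflow.
  Claymore: +25 → 35 < 100
  Kelston: +25 → 45 < 50
No further overflows.

35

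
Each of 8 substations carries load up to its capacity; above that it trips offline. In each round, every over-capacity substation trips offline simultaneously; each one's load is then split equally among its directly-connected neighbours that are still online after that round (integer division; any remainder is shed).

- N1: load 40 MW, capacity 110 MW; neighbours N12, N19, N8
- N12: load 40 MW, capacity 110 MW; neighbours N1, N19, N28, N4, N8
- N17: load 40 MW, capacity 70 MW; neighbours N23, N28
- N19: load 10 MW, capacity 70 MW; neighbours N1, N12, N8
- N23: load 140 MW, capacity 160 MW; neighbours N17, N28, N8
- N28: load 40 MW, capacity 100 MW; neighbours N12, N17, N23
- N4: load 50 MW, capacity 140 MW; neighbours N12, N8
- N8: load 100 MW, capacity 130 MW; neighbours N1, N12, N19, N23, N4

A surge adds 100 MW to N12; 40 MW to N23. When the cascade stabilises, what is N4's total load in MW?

140

Round 1 — N12 at 140 > 110; N23 at 180 > 160. N12, N23 trip offline.
  N12 sheds 140 MW to N1, N19, N28, N4, N8: 28 each.
    N1: 40+28 = 68 ≤ 110
    N19: 10+28 = 38 ≤ 70
    N28: 40+28 = 68 ≤ 100
    N4: 50+28 = 78 ≤ 140
    N8: 100+28 = 128 ≤ 130
  N23 sheds 180 MW to N17, N28, N8: 60 each.
    N17: 40+60 = 100 > 70
    N28: 68+60 = 128 > 100
    N8: 128+60 = 188 > 130
Round 2 — N17, N28, N8 trip offline.
  N17 sheds 100 MW: no online neighbours, lost.
  N28 sheds 128 MW: no online neighbours, lost.
  N8 sheds 188 MW to N1, N19, N4: 62 each (2 lost).
    N1: 68+62 = 130 > 110
    N19: 38+62 = 100 > 70
    N4: 78+62 = 140 ≤ 140
Round 3 — N1, N19 trip offline.
  N1 sheds 130 MW: no online neighbours, lost.
  N19 sheds 100 MW: no online neighbours, lost.
No further trips.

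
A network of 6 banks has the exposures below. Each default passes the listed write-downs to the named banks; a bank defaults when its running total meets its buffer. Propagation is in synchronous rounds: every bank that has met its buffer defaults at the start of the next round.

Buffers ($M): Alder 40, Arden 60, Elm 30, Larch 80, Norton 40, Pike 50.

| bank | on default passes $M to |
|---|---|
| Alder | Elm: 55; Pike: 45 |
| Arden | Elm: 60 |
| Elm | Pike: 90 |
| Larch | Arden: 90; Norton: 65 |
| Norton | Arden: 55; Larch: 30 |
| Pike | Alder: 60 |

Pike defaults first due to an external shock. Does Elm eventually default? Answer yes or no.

yes

Round 1 — Pike defaults (initial).
  Alder: +60 → 60 ≥ 40
Round 2 — Alder defaults.
  Elm: +55 → 55 ≥ 30
Round 3 — Elm defaults.
No further defaults.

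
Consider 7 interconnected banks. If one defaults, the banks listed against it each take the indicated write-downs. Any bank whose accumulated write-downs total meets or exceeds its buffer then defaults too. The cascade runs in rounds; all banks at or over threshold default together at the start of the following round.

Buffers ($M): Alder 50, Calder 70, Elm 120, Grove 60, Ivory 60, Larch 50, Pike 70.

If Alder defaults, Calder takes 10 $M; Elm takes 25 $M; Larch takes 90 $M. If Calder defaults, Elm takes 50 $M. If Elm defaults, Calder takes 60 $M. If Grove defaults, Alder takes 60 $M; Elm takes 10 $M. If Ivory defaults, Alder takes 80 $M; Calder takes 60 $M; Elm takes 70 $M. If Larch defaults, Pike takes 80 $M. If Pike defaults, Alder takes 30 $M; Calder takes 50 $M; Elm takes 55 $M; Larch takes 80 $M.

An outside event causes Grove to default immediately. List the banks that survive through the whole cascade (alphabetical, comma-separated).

Round 1 — Grove defaults (initial).
  Alder: +60 → 60 ≥ 50
  Elm: +10 → 10 < 120
Round 2 — Alder defaults.
  Calder: +10 → 10 < 70
  Elm: +25 → 35 < 120
  Larch: +90 → 90 ≥ 50
Round 3 — Larch defaults.
  Pike: +80 → 80 ≥ 70
Round 4 — Pike defaults.
  Calder: +50 → 60 < 70
  Elm: +55 → 90 < 120
No further defaults.

Calder, Elm, Ivory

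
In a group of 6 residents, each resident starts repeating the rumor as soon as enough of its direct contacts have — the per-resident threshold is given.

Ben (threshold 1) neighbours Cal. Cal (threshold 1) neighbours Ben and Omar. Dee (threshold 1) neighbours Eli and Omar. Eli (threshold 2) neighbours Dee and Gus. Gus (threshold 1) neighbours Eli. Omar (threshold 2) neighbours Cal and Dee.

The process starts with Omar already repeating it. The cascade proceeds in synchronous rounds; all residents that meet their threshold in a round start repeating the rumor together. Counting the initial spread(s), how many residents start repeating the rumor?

Round 1 — Omar starts repeating the rumor (initial).
Round 2 — checking thresholds:
  Cal: 1 of 2 neighbours ≥ 1, starts repeating the rumor.
  Dee: 1 of 2 neighbours ≥ 1, starts repeating the rumor.
Round 3 — checking thresholds:
  Ben: 1 of 1 neighbours ≥ 1, starts repeating the rumor.
  Eli: 1 of 2 neighbours < 2, holds.
Round 4 — no new spreads; cascade stops.

4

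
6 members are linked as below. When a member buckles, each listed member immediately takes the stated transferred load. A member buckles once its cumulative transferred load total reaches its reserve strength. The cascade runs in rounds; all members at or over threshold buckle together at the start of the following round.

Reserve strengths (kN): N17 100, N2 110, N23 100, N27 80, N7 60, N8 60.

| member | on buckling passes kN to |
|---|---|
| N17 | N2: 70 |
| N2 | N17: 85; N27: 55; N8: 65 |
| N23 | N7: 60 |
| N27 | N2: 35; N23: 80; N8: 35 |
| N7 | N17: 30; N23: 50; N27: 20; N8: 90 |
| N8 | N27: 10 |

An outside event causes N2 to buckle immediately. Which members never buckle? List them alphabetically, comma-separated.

Round 1 — N2 buckles (initial).
  N17: +85 → 85 < 100
  N27: +55 → 55 < 80
  N8: +65 → 65 ≥ 60
Round 2 — N8 buckles.
  N27: +10 → 65 < 80
No further bucklings.

N17, N23, N27, N7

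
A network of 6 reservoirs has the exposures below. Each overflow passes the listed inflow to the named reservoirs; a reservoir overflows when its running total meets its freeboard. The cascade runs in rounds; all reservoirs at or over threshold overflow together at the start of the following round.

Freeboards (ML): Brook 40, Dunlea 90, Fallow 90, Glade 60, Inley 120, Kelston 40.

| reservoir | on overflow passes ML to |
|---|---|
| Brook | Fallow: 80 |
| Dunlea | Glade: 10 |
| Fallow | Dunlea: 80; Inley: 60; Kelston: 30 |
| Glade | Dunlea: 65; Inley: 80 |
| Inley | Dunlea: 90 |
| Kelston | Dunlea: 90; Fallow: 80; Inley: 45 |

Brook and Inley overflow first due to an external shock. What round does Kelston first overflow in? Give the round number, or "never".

Round 1 — Brook, Inley overflow (initial).
  Dunlea: +90 → 90 ≥ 90
  Fallow: +80 → 80 < 90
Round 2 — Dunlea overflows.
  Glade: +10 → 10 < 60
No further overflows.

never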